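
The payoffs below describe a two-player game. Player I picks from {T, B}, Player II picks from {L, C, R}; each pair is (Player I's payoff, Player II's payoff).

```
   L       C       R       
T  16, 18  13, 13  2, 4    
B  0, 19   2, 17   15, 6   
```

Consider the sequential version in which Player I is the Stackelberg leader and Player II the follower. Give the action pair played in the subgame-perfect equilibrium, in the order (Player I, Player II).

(T, L)

Work backward from Player II's decision.
- T → Player II plays L (best of 18, 13, 4); Player I gets 16.
- B → Player II plays L (best of 19, 17, 6); Player I gets 0.
Player I's induced payoffs are 16, 0, so Player I commits to T. Subgame-perfect outcome: (T, L) with payoffs (16, 18).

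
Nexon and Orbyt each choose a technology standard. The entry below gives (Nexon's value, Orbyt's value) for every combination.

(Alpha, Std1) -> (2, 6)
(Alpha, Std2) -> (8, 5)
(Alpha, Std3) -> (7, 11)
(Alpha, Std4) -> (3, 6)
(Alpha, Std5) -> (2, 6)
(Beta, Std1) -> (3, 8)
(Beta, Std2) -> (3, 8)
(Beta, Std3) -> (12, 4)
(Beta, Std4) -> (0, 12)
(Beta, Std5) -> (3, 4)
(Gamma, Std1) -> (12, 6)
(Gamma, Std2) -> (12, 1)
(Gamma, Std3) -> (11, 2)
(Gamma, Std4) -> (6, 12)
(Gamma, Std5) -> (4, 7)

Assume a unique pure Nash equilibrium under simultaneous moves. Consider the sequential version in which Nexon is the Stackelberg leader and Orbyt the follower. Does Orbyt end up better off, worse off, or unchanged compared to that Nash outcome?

worse off

Solve by backward induction (Nexon leads).
- Alpha: Orbyt compares 6, 5, 11, 6, 6 and picks Std3; Nexon would get 7.
- Beta: Orbyt compares 8, 8, 4, 12, 4 and picks Std4; Nexon would get 0.
- Gamma: Orbyt compares 6, 1, 2, 12, 7 and picks Std4; Nexon would get 6.
Among 7, 0, 6, the best is 7 at Alpha. Subgame-perfect outcome: (Alpha, Std3) with payoffs (7, 11).
For the simultaneous game, intersect best replies.
Nexon's best replies: Std1→Gamma; Std2→Gamma; Std3→Beta; Std4→Gamma; Std5→Gamma.
Orbyt's best replies: Alpha→Std3; Beta→Std4; Gamma→Std4.
Only (Gamma, Std4) has each player best-responding; Nash payoffs (6, 12).
Orbyt earns 11 sequentially versus 12 at the Nash outcome: worse off.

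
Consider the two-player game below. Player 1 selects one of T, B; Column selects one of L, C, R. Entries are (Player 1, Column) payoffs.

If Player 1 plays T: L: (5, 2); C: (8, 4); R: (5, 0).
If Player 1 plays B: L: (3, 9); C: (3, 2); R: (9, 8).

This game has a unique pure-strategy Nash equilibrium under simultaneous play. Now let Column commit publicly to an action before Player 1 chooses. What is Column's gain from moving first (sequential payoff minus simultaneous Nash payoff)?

Backward induction with Column moving first.
- L: BR = T, leader payoff 2.
- C: BR = T, leader payoff 4.
- R: BR = B, leader payoff 8.
Column's induced payoffs are 2, 4, 8, so Column commits to R. Subgame-perfect outcome: (B, R) with payoffs (9, 8).
Under simultaneous play:
Player 1's best replies: L→T; C→T; R→B.
Column's best replies: T→C; B→L.
The unique mutual best reply is (T, C), giving (8, 4).
Column's commitment gain: 8 − 4 = 4.

4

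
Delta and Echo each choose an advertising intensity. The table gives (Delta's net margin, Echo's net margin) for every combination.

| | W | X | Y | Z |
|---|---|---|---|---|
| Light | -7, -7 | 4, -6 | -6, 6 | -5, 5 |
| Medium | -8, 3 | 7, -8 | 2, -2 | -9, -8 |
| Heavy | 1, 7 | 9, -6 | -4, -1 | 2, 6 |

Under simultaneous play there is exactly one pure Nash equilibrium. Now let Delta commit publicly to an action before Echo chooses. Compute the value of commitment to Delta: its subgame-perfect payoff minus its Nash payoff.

0

Backward induction with Delta moving first.
- Light: BR = Y, leader payoff -6.
- Medium: BR = W, leader payoff -8.
- Heavy: BR = W, leader payoff 1.
Delta's induced payoffs are -6, -8, 1, so Delta commits to Heavy. Subgame-perfect outcome: (Heavy, W) with payoffs (1, 7).
Now find the simultaneous Nash equilibrium.
Delta's best replies: W→Heavy; X→Heavy; Y→Medium; Z→Heavy.
Echo's best replies: Light→Y; Medium→W; Heavy→W.
The unique mutual best reply is (Heavy, W), giving (1, 7).
Delta's commitment gain: 1 − 1 = 0.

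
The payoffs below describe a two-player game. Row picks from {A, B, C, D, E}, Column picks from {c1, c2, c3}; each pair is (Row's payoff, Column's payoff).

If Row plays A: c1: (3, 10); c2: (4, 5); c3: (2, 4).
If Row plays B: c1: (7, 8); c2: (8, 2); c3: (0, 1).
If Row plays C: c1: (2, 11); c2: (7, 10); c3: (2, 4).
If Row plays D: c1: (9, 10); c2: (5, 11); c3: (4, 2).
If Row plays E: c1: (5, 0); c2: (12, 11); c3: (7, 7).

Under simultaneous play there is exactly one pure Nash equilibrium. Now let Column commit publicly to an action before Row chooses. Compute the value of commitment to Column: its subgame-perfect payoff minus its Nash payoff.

0

Work backward from Row's decision.
- c1 → Row plays D (best of 3, 7, 2, 9, 5); Column gets 10.
- c2 → Row plays E (best of 4, 8, 7, 5, 12); Column gets 11.
- c3 → Row plays E (best of 2, 0, 2, 4, 7); Column gets 7.
Column's induced payoffs are 10, 11, 7, so Column commits to c2. Subgame-perfect outcome: (E, c2) with payoffs (12, 11).
Now find the simultaneous Nash equilibrium.
Row's best replies: c1→D; c2→E; c3→E.
Column's best replies: A→c1; B→c1; C→c1; D→c2; E→c2.
The unique mutual best reply is (E, c2), giving (12, 11).
Column's commitment gain: 11 − 11 = 0.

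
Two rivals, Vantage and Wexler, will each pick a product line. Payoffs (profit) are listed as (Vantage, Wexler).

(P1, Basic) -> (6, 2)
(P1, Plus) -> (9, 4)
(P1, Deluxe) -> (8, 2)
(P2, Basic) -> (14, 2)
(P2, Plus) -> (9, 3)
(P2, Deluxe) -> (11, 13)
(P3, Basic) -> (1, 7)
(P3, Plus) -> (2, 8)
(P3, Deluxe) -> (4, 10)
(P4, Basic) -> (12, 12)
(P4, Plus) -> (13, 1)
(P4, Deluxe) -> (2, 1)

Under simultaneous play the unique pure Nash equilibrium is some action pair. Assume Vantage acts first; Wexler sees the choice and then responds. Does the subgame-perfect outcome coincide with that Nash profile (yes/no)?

no

Wexler best-responds to each possible Vantage move:
- P1: BR = Plus, leader payoff 9.
- P2: BR = Deluxe, leader payoff 11.
- P3: BR = Deluxe, leader payoff 4.
- P4: BR = Basic, leader payoff 12.
Maximizing over 9, 11, 4, 12, Vantage chooses P4. Subgame-perfect outcome: (P4, Basic) with payoffs (12, 12).
For the simultaneous game, intersect best replies.
Vantage's best replies: Basic→P2; Plus→P4; Deluxe→P2.
Wexler's best replies: P1→Plus; P2→Deluxe; P3→Deluxe; P4→Basic.
Only (P2, Deluxe) has each player best-responding; Nash payoffs (11, 13).
Sequential outcome (P4, Basic) differs from the Nash profile (P2, Deluxe).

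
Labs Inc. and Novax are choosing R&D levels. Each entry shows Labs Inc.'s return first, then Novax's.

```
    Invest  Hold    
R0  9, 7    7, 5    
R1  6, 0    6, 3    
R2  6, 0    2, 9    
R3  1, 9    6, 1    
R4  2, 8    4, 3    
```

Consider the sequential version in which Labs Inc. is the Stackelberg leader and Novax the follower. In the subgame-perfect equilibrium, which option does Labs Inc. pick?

R0

Solve by backward induction (Labs Inc. leads).
- R0 → Novax plays Invest (best of 7, 5); Labs Inc. gets 9.
- R1 → Novax plays Hold (best of 0, 3); Labs Inc. gets 6.
- R2 → Novax plays Hold (best of 0, 9); Labs Inc. gets 2.
- R3 → Novax plays Invest (best of 9, 1); Labs Inc. gets 1.
- R4 → Novax plays Invest (best of 8, 3); Labs Inc. gets 2.
Among 9, 6, 2, 1, 2, the best is 9 at R0. Subgame-perfect outcome: (R0, Invest) with payoffs (9, 7).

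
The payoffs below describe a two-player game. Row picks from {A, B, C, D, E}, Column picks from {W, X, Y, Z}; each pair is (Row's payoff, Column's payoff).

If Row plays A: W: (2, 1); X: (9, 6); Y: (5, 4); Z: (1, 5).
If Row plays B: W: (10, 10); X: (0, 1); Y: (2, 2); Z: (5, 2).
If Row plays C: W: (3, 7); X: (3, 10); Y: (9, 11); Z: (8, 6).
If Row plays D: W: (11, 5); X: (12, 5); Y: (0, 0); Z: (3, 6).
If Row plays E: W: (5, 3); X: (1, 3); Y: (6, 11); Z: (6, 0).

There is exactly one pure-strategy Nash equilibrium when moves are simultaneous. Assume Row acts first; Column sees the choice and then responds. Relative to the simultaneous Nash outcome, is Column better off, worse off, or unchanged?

Backward induction with Row moving first.
- A: Column compares 1, 6, 4, 5 and picks X; Row would get 9.
- B: Column compares 10, 1, 2, 2 and picks W; Row would get 10.
- C: Column compares 7, 10, 11, 6 and picks Y; Row would get 9.
- D: Column compares 5, 5, 0, 6 and picks Z; Row would get 3.
- E: Column compares 3, 3, 11, 0 and picks Y; Row would get 6.
Maximizing over 9, 10, 9, 3, 6, Row chooses B. Subgame-perfect outcome: (B, W) with payoffs (10, 10).
Now find the simultaneous Nash equilibrium.
Row's best replies: W→D; X→D; Y→C; Z→C.
Column's best replies: A→X; B→W; C→Y; D→Z; E→Y.
The unique mutual best reply is (C, Y), giving (9, 11).
Column earns 10 sequentially versus 11 at the Nash outcome: worse off.

worse off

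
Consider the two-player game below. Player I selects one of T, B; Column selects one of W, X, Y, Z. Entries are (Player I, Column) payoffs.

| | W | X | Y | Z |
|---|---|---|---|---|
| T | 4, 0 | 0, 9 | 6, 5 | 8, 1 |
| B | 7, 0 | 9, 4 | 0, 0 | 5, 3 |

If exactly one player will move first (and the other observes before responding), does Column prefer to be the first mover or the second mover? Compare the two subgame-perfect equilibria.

first

If Player I leads: Column's best replies are T→X, B→X; Player I's induced payoffs 0, 9; outcome (B, X), payoffs (9, 4).
If Column leads: Player I's best replies are W→B, X→B, Y→T, Z→T; Column's induced payoffs 0, 4, 5, 1; outcome (T, Y), payoffs (6, 5).
Column gets 5 moving first and 4 moving second, so Column prefers to move first.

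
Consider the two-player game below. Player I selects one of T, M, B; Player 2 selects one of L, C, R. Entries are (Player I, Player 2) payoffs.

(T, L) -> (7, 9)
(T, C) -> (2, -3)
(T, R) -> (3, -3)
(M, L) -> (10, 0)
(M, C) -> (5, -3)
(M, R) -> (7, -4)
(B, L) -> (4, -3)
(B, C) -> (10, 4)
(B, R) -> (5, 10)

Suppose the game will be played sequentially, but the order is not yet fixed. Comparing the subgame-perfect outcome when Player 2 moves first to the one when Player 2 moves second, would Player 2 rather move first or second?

If Player I leads: Player 2's best replies are T→L, M→L, B→R; Player I's induced payoffs 7, 10, 5; outcome (M, L), payoffs (10, 0).
If Player 2 leads: Player I's best replies are L→M, C→B, R→M; Player 2's induced payoffs 0, 4, -4; outcome (B, C), payoffs (10, 4).
Player 2 gets 4 moving first and 0 moving second, so Player 2 prefers to move first.

first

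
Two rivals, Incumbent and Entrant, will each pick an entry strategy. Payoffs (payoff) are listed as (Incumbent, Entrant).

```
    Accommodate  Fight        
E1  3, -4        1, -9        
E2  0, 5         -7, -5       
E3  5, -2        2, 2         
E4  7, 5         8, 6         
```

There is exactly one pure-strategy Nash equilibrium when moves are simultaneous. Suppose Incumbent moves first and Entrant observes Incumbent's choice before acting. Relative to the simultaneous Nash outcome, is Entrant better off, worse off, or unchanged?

Entrant best-responds to each possible Incumbent move:
- E1: BR = Accommodate, leader payoff 3.
- E2: BR = Accommodate, leader payoff 0.
- E3: BR = Fight, leader payoff 2.
- E4: BR = Fight, leader payoff 8.
Incumbent's induced payoffs are 3, 0, 2, 8, so Incumbent commits to E4. Subgame-perfect outcome: (E4, Fight) with payoffs (8, 6).
Now find the simultaneous Nash equilibrium.
Incumbent's best replies: Accommodate→E4; Fight→E4.
Entrant's best replies: E1→Accommodate; E2→Accommodate; E3→Fight; E4→Fight.
Only (E4, Fight) has each player best-responding; Nash payoffs (8, 6).
Entrant earns 6 sequentially versus 6 at the Nash outcome: unchanged.

unchanged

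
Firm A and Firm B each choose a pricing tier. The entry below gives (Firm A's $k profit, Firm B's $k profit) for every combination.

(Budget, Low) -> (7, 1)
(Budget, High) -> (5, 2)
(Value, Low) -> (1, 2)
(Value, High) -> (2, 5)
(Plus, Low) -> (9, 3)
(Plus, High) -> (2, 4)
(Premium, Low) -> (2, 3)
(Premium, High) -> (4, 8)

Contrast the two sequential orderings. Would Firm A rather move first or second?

If Firm A leads: Firm B's best replies are Budget→High, Value→High, Plus→High, Premium→High; Firm A's induced payoffs 5, 2, 2, 4; outcome (Budget, High), payoffs (5, 2).
If Firm B leads: Firm A's best replies are Low→Plus, High→Budget; Firm B's induced payoffs 3, 2; outcome (Plus, Low), payoffs (9, 3).
Firm A gets 5 moving first and 9 moving second, so Firm A prefers to move second.

second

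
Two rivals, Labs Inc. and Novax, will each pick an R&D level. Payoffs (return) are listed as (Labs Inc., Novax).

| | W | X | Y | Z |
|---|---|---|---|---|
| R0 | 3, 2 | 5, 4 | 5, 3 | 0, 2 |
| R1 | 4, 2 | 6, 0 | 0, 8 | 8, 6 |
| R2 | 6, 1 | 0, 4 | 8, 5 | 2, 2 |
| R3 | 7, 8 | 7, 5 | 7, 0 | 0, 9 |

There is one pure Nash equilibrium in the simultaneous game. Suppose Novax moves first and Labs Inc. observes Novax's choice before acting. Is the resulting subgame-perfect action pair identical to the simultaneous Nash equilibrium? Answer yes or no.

no

Labs Inc. best-responds to each possible Novax move:
- W: Labs Inc. compares 3, 4, 6, 7 and picks R3; Novax would get 8.
- X: Labs Inc. compares 5, 6, 0, 7 and picks R3; Novax would get 5.
- Y: Labs Inc. compares 5, 0, 8, 7 and picks R2; Novax would get 5.
- Z: Labs Inc. compares 0, 8, 2, 0 and picks R1; Novax would get 6.
Maximizing over 8, 5, 5, 6, Novax chooses W. Subgame-perfect outcome: (R3, W) with payoffs (7, 8).
For the simultaneous game, intersect best replies.
Labs Inc.'s best replies: W→R3; X→R3; Y→R2; Z→R1.
Novax's best replies: R0→X; R1→Y; R2→Y; R3→Z.
The unique mutual best reply is (R2, Y), giving (8, 5).
Sequential outcome (R3, W) differs from the Nash profile (R2, Y).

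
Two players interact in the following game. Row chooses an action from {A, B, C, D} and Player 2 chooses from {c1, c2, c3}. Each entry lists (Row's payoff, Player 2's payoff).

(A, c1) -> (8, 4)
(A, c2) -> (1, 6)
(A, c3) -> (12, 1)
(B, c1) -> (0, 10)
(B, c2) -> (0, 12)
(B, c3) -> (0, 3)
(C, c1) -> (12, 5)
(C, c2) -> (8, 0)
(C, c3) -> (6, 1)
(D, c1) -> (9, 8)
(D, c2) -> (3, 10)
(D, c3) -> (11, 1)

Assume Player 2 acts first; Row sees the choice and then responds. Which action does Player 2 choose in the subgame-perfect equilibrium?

Work backward from Row's decision.
- c1: BR = C, leader payoff 5.
- c2: BR = C, leader payoff 0.
- c3: BR = A, leader payoff 1.
Maximizing over 5, 0, 1, Player 2 chooses c1. Subgame-perfect outcome: (C, c1) with payoffs (12, 5).

c1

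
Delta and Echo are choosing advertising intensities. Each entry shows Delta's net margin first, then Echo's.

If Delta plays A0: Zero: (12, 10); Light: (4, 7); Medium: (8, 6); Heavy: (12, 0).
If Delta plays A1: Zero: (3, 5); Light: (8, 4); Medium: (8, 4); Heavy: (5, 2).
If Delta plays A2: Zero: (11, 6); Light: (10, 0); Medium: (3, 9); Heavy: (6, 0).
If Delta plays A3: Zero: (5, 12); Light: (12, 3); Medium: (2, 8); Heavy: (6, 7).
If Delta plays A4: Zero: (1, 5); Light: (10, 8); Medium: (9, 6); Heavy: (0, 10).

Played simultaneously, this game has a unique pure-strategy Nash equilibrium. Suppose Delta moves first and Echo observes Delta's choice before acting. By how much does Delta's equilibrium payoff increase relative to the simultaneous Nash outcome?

Solve by backward induction (Delta leads).
- A0: BR = Zero, leader payoff 12.
- A1: BR = Zero, leader payoff 3.
- A2: BR = Medium, leader payoff 3.
- A3: BR = Zero, leader payoff 5.
- A4: BR = Heavy, leader payoff 0.
Among 12, 3, 3, 5, 0, the best is 12 at A0. Subgame-perfect outcome: (A0, Zero) with payoffs (12, 10).
Under simultaneous play:
Delta's best replies: Zero→A0; Light→A3; Medium→A4; Heavy→A0.
Echo's best replies: A0→Zero; A1→Zero; A2→Medium; A3→Zero; A4→Heavy.
Only (A0, Zero) has each player best-responding; Nash payoffs (12, 10).
Delta's commitment gain: 12 − 12 = 0.

0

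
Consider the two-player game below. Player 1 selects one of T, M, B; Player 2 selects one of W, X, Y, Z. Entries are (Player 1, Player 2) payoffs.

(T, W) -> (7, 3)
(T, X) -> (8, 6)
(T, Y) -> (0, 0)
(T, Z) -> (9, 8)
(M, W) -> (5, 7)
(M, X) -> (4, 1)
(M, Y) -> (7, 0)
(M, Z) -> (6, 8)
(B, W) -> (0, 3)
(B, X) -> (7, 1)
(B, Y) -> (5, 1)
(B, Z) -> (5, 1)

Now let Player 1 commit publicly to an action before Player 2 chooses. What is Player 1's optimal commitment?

T

Backward induction with Player 1 moving first.
- T: BR = Z, leader payoff 9.
- M: BR = Z, leader payoff 6.
- B: BR = W, leader payoff 0.
Maximizing over 9, 6, 0, Player 1 chooses T. Subgame-perfect outcome: (T, Z) with payoffs (9, 8).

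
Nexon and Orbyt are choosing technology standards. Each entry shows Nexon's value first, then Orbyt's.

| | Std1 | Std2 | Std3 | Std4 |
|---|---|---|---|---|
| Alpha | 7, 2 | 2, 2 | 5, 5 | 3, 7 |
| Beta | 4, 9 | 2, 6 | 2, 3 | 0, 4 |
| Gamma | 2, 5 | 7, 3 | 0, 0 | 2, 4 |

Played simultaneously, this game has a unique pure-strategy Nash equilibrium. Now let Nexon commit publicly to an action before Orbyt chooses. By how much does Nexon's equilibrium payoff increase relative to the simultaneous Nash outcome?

1

Backward induction with Nexon moving first.
- Alpha → Orbyt plays Std4 (best of 2, 2, 5, 7); Nexon gets 3.
- Beta → Orbyt plays Std1 (best of 9, 6, 3, 4); Nexon gets 4.
- Gamma → Orbyt plays Std1 (best of 5, 3, 0, 4); Nexon gets 2.
Maximizing over 3, 4, 2, Nexon chooses Beta. Subgame-perfect outcome: (Beta, Std1) with payoffs (4, 9).
For the simultaneous game, intersect best replies.
Nexon's best replies: Std1→Alpha; Std2→Gamma; Std3→Alpha; Std4→Alpha.
Orbyt's best replies: Alpha→Std4; Beta→Std1; Gamma→Std1.
Only (Alpha, Std4) has each player best-responding; Nash payoffs (3, 7).
Nexon's commitment gain: 4 − 3 = 1.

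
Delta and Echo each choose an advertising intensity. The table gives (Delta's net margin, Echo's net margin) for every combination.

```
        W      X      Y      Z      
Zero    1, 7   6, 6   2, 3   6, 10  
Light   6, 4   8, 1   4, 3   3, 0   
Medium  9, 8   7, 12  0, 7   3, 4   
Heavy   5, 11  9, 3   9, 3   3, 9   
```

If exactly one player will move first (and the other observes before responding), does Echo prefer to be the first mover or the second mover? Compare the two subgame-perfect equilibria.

second

If Delta leads: Echo's best replies are Zero→Z, Light→W, Medium→X, Heavy→W; Delta's induced payoffs 6, 6, 7, 5; outcome (Medium, X), payoffs (7, 12).
If Echo leads: Delta's best replies are W→Medium, X→Heavy, Y→Heavy, Z→Zero; Echo's induced payoffs 8, 3, 3, 10; outcome (Zero, Z), payoffs (6, 10).
Echo gets 10 moving first and 12 moving second, so Echo prefers to move second.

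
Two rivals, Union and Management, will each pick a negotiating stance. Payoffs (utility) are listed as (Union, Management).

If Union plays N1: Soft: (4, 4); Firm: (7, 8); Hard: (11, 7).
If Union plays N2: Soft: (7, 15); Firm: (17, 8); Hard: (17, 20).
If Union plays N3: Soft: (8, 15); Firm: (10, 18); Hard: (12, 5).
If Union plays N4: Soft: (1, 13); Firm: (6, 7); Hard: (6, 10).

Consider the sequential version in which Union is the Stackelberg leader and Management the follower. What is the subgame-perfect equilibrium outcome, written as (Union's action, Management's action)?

(N2, Hard)

Management best-responds to each possible Union move:
- N1: Management compares 4, 8, 7 and picks Firm; Union would get 7.
- N2: Management compares 15, 8, 20 and picks Hard; Union would get 17.
- N3: Management compares 15, 18, 5 and picks Firm; Union would get 10.
- N4: Management compares 13, 7, 10 and picks Soft; Union would get 1.
Union's induced payoffs are 7, 17, 10, 1, so Union commits to N2. Subgame-perfect outcome: (N2, Hard) with payoffs (17, 20).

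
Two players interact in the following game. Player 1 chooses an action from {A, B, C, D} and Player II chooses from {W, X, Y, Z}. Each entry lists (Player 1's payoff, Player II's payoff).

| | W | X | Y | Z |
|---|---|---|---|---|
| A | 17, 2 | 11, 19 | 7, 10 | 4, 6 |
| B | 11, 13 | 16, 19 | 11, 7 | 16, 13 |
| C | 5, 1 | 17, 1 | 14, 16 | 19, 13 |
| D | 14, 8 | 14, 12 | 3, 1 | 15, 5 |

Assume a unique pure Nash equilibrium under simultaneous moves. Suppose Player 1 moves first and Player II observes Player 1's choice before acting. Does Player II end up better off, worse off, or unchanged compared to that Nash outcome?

Solve by backward induction (Player 1 leads).
- A → Player II plays X (best of 2, 19, 10, 6); Player 1 gets 11.
- B → Player II plays X (best of 13, 19, 7, 13); Player 1 gets 16.
- C → Player II plays Y (best of 1, 1, 16, 13); Player 1 gets 14.
- D → Player II plays X (best of 8, 12, 1, 5); Player 1 gets 14.
Among 11, 16, 14, 14, the best is 16 at B. Subgame-perfect outcome: (B, X) with payoffs (16, 19).
Now find the simultaneous Nash equilibrium.
Player 1's best replies: W→A; X→C; Y→C; Z→C.
Player II's best replies: A→X; B→X; C→Y; D→X.
Only (C, Y) has each player best-responding; Nash payoffs (14, 16).
Player II earns 19 sequentially versus 16 at the Nash outcome: better off.

better off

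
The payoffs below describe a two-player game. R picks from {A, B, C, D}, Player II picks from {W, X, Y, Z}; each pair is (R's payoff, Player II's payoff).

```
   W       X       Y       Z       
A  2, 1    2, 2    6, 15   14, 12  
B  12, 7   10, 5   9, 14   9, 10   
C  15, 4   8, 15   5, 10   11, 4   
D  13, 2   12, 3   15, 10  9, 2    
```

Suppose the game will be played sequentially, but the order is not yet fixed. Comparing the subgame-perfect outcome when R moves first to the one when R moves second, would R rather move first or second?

first

If R leads: Player II's best replies are A→Y, B→Y, C→X, D→Y; R's induced payoffs 6, 9, 8, 15; outcome (D, Y), payoffs (15, 10).
If Player II leads: R's best replies are W→C, X→D, Y→D, Z→A; Player II's induced payoffs 4, 3, 10, 12; outcome (A, Z), payoffs (14, 12).
R gets 15 moving first and 14 moving second, so R prefers to move first.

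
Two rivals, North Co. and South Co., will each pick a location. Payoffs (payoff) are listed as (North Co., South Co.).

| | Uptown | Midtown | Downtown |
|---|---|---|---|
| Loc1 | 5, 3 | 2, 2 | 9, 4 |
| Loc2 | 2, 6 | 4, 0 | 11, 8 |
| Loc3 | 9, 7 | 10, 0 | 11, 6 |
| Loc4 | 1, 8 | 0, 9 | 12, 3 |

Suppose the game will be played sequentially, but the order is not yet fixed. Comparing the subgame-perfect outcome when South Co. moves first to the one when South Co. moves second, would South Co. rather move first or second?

second

If North Co. leads: South Co.'s best replies are Loc1→Downtown, Loc2→Downtown, Loc3→Uptown, Loc4→Midtown; North Co.'s induced payoffs 9, 11, 9, 0; outcome (Loc2, Downtown), payoffs (11, 8).
If South Co. leads: North Co.'s best replies are Uptown→Loc3, Midtown→Loc3, Downtown→Loc4; South Co.'s induced payoffs 7, 0, 3; outcome (Loc3, Uptown), payoffs (9, 7).
South Co. gets 7 moving first and 8 moving second, so South Co. prefers to move second.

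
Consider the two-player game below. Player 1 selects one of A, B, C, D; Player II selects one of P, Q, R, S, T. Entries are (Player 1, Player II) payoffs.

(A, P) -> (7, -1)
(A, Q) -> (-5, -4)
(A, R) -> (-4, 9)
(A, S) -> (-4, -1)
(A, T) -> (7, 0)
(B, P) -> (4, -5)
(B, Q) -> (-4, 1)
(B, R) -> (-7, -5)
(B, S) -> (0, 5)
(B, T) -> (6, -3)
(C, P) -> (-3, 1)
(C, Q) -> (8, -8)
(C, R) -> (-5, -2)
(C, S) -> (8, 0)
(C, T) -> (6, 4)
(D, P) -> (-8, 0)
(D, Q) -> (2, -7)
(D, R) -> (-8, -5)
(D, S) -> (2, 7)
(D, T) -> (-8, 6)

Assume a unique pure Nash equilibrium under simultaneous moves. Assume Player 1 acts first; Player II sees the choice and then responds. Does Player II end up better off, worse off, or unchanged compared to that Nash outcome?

Work backward from Player II's decision.
- A → Player II plays R (best of -1, -4, 9, -1, 0); Player 1 gets -4.
- B → Player II plays S (best of -5, 1, -5, 5, -3); Player 1 gets 0.
- C → Player II plays T (best of 1, -8, -2, 0, 4); Player 1 gets 6.
- D → Player II plays S (best of 0, -7, -5, 7, 6); Player 1 gets 2.
Player 1's induced payoffs are -4, 0, 6, 2, so Player 1 commits to C. Subgame-perfect outcome: (C, T) with payoffs (6, 4).
Now find the simultaneous Nash equilibrium.
Player 1's best replies: P→A; Q→C; R→A; S→C; T→A.
Player II's best replies: A→R; B→S; C→T; D→S.
Only (A, R) has each player best-responding; Nash payoffs (-4, 9).
Player II earns 4 sequentially versus 9 at the Nash outcome: worse off.

worse off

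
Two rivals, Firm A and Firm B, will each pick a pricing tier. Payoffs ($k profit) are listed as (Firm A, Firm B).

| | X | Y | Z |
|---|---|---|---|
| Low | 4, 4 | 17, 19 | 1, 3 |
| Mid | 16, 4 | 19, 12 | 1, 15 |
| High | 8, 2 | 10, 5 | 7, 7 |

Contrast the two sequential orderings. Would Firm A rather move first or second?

second

If Firm A leads: Firm B's best replies are Low→Y, Mid→Z, High→Z; Firm A's induced payoffs 17, 1, 7; outcome (Low, Y), payoffs (17, 19).
If Firm B leads: Firm A's best replies are X→Mid, Y→Mid, Z→High; Firm B's induced payoffs 4, 12, 7; outcome (Mid, Y), payoffs (19, 12).
Firm A gets 17 moving first and 19 moving second, so Firm A prefers to move second.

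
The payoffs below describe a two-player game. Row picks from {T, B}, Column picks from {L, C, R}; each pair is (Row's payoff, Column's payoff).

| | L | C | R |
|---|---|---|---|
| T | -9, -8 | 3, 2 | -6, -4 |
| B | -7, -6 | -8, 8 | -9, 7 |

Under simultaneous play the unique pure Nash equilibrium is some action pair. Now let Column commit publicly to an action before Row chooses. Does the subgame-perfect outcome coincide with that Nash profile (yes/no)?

yes

Backward induction with Column moving first.
- L → Row plays B (best of -9, -7); Column gets -6.
- C → Row plays T (best of 3, -8); Column gets 2.
- R → Row plays T (best of -6, -9); Column gets -4.
Among -6, 2, -4, the best is 2 at C. Subgame-perfect outcome: (T, C) with payoffs (3, 2).
Now find the simultaneous Nash equilibrium.
Row's best replies: L→B; C→T; R→T.
Column's best replies: T→C; B→C.
Only (T, C) has each player best-responding; Nash payoffs (3, 2).
Sequential outcome (T, C) coincides with the Nash profile (T, C).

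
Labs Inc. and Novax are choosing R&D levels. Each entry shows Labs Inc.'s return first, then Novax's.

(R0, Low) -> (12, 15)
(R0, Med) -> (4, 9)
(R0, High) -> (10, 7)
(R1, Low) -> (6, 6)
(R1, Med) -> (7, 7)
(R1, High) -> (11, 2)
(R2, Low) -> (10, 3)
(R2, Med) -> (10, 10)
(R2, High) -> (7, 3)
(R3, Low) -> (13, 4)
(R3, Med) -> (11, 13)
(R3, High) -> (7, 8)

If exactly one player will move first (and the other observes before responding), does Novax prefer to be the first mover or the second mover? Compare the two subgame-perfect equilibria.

If Labs Inc. leads: Novax's best replies are R0→Low, R1→Med, R2→Med, R3→Med; Labs Inc.'s induced payoffs 12, 7, 10, 11; outcome (R0, Low), payoffs (12, 15).
If Novax leads: Labs Inc.'s best replies are Low→R3, Med→R3, High→R1; Novax's induced payoffs 4, 13, 2; outcome (R3, Med), payoffs (11, 13).
Novax gets 13 moving first and 15 moving second, so Novax prefers to move second.

second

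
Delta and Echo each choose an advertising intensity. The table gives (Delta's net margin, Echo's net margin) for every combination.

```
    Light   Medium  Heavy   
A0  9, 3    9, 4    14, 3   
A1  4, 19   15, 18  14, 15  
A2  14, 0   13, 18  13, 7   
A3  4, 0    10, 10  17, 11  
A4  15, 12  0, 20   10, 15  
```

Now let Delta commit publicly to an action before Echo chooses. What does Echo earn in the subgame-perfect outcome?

Backward induction with Delta moving first.
- A0 → Echo plays Medium (best of 3, 4, 3); Delta gets 9.
- A1 → Echo plays Light (best of 19, 18, 15); Delta gets 4.
- A2 → Echo plays Medium (best of 0, 18, 7); Delta gets 13.
- A3 → Echo plays Heavy (best of 0, 10, 11); Delta gets 17.
- A4 → Echo plays Medium (best of 12, 20, 15); Delta gets 0.
Among 9, 4, 13, 17, 0, the best is 17 at A3. Subgame-perfect outcome: (A3, Heavy) with payoffs (17, 11).

11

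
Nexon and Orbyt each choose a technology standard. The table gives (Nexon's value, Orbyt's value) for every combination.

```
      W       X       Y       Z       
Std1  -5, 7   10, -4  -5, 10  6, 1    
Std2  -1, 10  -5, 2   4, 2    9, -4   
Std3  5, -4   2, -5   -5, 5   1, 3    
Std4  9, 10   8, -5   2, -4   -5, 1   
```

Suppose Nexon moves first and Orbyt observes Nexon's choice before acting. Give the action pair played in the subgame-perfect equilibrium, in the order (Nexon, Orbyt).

Solve by backward induction (Nexon leads).
- Std1: Orbyt compares 7, -4, 10, 1 and picks Y; Nexon would get -5.
- Std2: Orbyt compares 10, 2, 2, -4 and picks W; Nexon would get -1.
- Std3: Orbyt compares -4, -5, 5, 3 and picks Y; Nexon would get -5.
- Std4: Orbyt compares 10, -5, -4, 1 and picks W; Nexon would get 9.
Nexon's induced payoffs are -5, -1, -5, 9, so Nexon commits to Std4. Subgame-perfect outcome: (Std4, W) with payoffs (9, 10).

(Std4, W)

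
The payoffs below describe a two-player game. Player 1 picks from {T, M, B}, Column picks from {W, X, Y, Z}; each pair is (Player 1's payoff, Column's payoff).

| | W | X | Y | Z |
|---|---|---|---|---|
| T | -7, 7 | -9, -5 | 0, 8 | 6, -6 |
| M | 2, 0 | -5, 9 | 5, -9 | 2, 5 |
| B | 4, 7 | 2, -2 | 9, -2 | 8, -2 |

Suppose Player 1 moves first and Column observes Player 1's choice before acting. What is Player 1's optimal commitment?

B

Column best-responds to each possible Player 1 move:
- T: BR = Y, leader payoff 0.
- M: BR = X, leader payoff -5.
- B: BR = W, leader payoff 4.
Among 0, -5, 4, the best is 4 at B. Subgame-perfect outcome: (B, W) with payoffs (4, 7).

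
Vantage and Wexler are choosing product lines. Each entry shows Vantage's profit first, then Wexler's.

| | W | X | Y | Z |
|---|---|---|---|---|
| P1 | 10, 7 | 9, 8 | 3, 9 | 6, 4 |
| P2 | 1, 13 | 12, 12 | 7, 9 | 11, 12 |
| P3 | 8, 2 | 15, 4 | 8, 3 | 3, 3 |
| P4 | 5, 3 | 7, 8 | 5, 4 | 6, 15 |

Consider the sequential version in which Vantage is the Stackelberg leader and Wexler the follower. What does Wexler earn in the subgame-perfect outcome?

4

Work backward from Wexler's decision.
- P1 → Wexler plays Y (best of 7, 8, 9, 4); Vantage gets 3.
- P2 → Wexler plays W (best of 13, 12, 9, 12); Vantage gets 1.
- P3 → Wexler plays X (best of 2, 4, 3, 3); Vantage gets 15.
- P4 → Wexler plays Z (best of 3, 8, 4, 15); Vantage gets 6.
Among 3, 1, 15, 6, the best is 15 at P3. Subgame-perfect outcome: (P3, X) with payoffs (15, 4).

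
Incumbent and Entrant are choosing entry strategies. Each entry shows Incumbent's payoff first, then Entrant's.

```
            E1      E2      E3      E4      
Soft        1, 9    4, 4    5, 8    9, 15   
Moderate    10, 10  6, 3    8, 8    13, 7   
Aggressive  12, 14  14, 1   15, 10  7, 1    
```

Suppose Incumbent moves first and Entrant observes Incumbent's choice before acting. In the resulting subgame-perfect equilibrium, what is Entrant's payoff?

Work backward from Entrant's decision.
- Soft: Entrant compares 9, 4, 8, 15 and picks E4; Incumbent would get 9.
- Moderate: Entrant compares 10, 3, 8, 7 and picks E1; Incumbent would get 10.
- Aggressive: Entrant compares 14, 1, 10, 1 and picks E1; Incumbent would get 12.
Among 9, 10, 12, the best is 12 at Aggressive. Subgame-perfect outcome: (Aggressive, E1) with payoffs (12, 14).

14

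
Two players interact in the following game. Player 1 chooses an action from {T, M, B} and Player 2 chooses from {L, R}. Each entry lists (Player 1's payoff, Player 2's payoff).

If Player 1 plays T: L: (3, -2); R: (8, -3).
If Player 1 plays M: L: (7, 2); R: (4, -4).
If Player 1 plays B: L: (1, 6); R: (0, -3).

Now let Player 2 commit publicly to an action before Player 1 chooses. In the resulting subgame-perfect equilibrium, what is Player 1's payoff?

Backward induction with Player 2 moving first.
- L → Player 1 plays M (best of 3, 7, 1); Player 2 gets 2.
- R → Player 1 plays T (best of 8, 4, 0); Player 2 gets -3.
Maximizing over 2, -3, Player 2 chooses L. Subgame-perfect outcome: (M, L) with payoffs (7, 2).

7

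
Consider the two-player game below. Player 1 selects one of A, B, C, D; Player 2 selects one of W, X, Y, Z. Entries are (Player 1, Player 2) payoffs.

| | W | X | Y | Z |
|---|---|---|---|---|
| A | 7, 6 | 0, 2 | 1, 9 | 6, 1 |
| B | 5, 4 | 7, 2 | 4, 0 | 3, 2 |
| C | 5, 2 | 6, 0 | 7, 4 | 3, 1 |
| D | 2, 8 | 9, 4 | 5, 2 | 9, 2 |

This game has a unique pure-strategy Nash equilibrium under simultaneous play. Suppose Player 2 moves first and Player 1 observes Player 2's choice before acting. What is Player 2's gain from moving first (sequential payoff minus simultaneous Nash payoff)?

2

Backward induction with Player 2 moving first.
- W → Player 1 plays A (best of 7, 5, 5, 2); Player 2 gets 6.
- X → Player 1 plays D (best of 0, 7, 6, 9); Player 2 gets 4.
- Y → Player 1 plays C (best of 1, 4, 7, 5); Player 2 gets 4.
- Z → Player 1 plays D (best of 6, 3, 3, 9); Player 2 gets 2.
Among 6, 4, 4, 2, the best is 6 at W. Subgame-perfect outcome: (A, W) with payoffs (7, 6).
Now find the simultaneous Nash equilibrium.
Player 1's best replies: W→A; X→D; Y→C; Z→D.
Player 2's best replies: A→Y; B→W; C→Y; D→W.
The unique mutual best reply is (C, Y), giving (7, 4).
Player 2's commitment gain: 6 − 4 = 2.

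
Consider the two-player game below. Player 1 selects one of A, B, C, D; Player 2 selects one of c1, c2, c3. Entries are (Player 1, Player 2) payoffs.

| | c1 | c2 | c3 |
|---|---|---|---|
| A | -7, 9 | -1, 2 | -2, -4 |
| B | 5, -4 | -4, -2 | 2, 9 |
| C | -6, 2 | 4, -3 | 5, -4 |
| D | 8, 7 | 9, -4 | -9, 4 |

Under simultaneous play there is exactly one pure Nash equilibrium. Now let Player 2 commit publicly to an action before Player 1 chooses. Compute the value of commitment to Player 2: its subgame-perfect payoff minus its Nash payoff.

Backward induction with Player 2 moving first.
- c1: BR = D, leader payoff 7.
- c2: BR = D, leader payoff -4.
- c3: BR = C, leader payoff -4.
Among 7, -4, -4, the best is 7 at c1. Subgame-perfect outcome: (D, c1) with payoffs (8, 7).
For the simultaneous game, intersect best replies.
Player 1's best replies: c1→D; c2→D; c3→C.
Player 2's best replies: A→c1; B→c3; C→c1; D→c1.
Only (D, c1) has each player best-responding; Nash payoffs (8, 7).
Player 2's commitment gain: 7 − 7 = 0.

0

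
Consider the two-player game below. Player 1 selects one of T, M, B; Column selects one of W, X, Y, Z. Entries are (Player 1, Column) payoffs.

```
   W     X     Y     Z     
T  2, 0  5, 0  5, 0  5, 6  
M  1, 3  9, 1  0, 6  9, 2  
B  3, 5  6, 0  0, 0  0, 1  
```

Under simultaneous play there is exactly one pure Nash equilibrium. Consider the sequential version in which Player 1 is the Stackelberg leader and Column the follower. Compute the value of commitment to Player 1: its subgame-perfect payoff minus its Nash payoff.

Column best-responds to each possible Player 1 move:
- T → Column plays Z (best of 0, 0, 0, 6); Player 1 gets 5.
- M → Column plays Y (best of 3, 1, 6, 2); Player 1 gets 0.
- B → Column plays W (best of 5, 0, 0, 1); Player 1 gets 3.
Among 5, 0, 3, the best is 5 at T. Subgame-perfect outcome: (T, Z) with payoffs (5, 6).
For the simultaneous game, intersect best replies.
Player 1's best replies: W→B; X→M; Y→T; Z→M.
Column's best replies: T→Z; M→Y; B→W.
Only (B, W) has each player best-responding; Nash payoffs (3, 5).
Player 1's commitment gain: 5 − 3 = 2.

2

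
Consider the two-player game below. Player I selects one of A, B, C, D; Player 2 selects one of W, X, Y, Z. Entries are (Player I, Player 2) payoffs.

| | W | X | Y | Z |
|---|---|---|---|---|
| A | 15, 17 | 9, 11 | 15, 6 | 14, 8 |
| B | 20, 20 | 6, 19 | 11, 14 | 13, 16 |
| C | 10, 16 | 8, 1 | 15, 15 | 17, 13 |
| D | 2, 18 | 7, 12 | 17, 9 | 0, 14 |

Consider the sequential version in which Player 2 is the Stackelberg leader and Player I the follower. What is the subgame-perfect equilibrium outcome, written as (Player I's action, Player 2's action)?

Player I best-responds to each possible Player 2 move:
- W → Player I plays B (best of 15, 20, 10, 2); Player 2 gets 20.
- X → Player I plays A (best of 9, 6, 8, 7); Player 2 gets 11.
- Y → Player I plays D (best of 15, 11, 15, 17); Player 2 gets 9.
- Z → Player I plays C (best of 14, 13, 17, 0); Player 2 gets 13.
Among 20, 11, 9, 13, the best is 20 at W. Subgame-perfect outcome: (B, W) with payoffs (20, 20).

(B, W)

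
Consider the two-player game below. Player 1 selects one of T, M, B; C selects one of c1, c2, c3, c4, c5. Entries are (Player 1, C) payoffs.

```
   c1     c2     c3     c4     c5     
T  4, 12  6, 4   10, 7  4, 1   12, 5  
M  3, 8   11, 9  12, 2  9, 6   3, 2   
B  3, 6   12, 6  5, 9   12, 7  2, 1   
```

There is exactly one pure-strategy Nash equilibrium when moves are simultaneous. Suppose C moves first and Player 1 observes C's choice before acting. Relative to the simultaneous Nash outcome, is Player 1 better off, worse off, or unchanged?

Player 1 best-responds to each possible C move:
- c1 → Player 1 plays T (best of 4, 3, 3); C gets 12.
- c2 → Player 1 plays B (best of 6, 11, 12); C gets 6.
- c3 → Player 1 plays M (best of 10, 12, 5); C gets 2.
- c4 → Player 1 plays B (best of 4, 9, 12); C gets 7.
- c5 → Player 1 plays T (best of 12, 3, 2); C gets 5.
C's induced payoffs are 12, 6, 2, 7, 5, so C commits to c1. Subgame-perfect outcome: (T, c1) with payoffs (4, 12).
Now find the simultaneous Nash equilibrium.
Player 1's best replies: c1→T; c2→B; c3→M; c4→B; c5→T.
C's best replies: T→c1; M→c2; B→c3.
The unique mutual best reply is (T, c1), giving (4, 12).
Player 1 earns 4 sequentially versus 4 at the Nash outcome: unchanged.

unchanged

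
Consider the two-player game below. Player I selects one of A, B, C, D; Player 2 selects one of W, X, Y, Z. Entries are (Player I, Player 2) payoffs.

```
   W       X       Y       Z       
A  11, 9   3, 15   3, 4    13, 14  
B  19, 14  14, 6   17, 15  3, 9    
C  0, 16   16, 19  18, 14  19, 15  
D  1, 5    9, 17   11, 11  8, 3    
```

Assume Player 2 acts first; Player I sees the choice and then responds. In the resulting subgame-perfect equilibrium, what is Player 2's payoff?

Player I best-responds to each possible Player 2 move:
- W: Player I compares 11, 19, 0, 1 and picks B; Player 2 would get 14.
- X: Player I compares 3, 14, 16, 9 and picks C; Player 2 would get 19.
- Y: Player I compares 3, 17, 18, 11 and picks C; Player 2 would get 14.
- Z: Player I compares 13, 3, 19, 8 and picks C; Player 2 would get 15.
Among 14, 19, 14, 15, the best is 19 at X. Subgame-perfect outcome: (C, X) with payoffs (16, 19).

19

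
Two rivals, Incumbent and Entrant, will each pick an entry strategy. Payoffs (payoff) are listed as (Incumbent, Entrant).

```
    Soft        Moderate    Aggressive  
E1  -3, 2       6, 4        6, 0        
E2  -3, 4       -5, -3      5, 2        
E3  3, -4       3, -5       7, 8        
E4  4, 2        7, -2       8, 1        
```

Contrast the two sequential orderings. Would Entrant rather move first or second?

If Incumbent leads: Entrant's best replies are E1→Moderate, E2→Soft, E3→Aggressive, E4→Soft; Incumbent's induced payoffs 6, -3, 7, 4; outcome (E3, Aggressive), payoffs (7, 8).
If Entrant leads: Incumbent's best replies are Soft→E4, Moderate→E4, Aggressive→E4; Entrant's induced payoffs 2, -2, 1; outcome (E4, Soft), payoffs (4, 2).
Entrant gets 2 moving first and 8 moving second, so Entrant prefers to move second.

second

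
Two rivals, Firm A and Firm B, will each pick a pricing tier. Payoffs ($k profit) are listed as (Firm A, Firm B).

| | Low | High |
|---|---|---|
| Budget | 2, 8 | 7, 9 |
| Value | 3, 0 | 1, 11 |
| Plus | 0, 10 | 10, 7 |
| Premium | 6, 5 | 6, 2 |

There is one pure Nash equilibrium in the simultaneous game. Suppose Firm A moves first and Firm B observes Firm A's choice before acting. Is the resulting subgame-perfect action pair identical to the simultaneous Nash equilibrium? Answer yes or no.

Backward induction with Firm A moving first.
- Budget: Firm B compares 8, 9 and picks High; Firm A would get 7.
- Value: Firm B compares 0, 11 and picks High; Firm A would get 1.
- Plus: Firm B compares 10, 7 and picks Low; Firm A would get 0.
- Premium: Firm B compares 5, 2 and picks Low; Firm A would get 6.
Firm A's induced payoffs are 7, 1, 0, 6, so Firm A commits to Budget. Subgame-perfect outcome: (Budget, High) with payoffs (7, 9).
Now find the simultaneous Nash equilibrium.
Firm A's best replies: Low→Premium; High→Plus.
Firm B's best replies: Budget→High; Value→High; Plus→Low; Premium→Low.
Only (Premium, Low) has each player best-responding; Nash payoffs (6, 5).
Sequential outcome (Budget, High) differs from the Nash profile (Premium, Low).

no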